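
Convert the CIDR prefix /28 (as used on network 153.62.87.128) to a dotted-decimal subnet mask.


/28 means 28 network bits, 4 host bits
Binary: 11111111111111111111111111110000
Mask: 255.255.255.240


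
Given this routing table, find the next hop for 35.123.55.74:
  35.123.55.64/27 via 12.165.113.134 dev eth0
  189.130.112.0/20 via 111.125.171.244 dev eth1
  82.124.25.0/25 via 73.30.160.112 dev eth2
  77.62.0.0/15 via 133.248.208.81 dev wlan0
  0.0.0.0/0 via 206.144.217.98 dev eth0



Longest prefix match for 35.123.55.74:
  /27 35.123.55.64: MATCH
  /20 189.130.112.0: no
  /25 82.124.25.0: no
  /15 77.62.0.0: no
  /0 0.0.0.0: MATCH
Selected: next-hop 12.165.113.134 via eth0 (matched /27)


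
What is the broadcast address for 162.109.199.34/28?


Network: 162.109.199.32/28
Host bits = 4
Set all host bits to 1:
Broadcast: 162.109.199.47


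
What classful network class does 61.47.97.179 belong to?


First octet: 61
Binary: 00111101
0xxxxxxx -> Class A (1-126)
Class A, default mask 255.0.0.0 (/8)


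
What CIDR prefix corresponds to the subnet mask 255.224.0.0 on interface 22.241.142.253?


Binary: 11111111.11100000.00000000.00000000
Count leading 1s
Prefix: /11


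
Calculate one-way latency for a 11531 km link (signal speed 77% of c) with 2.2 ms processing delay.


Speed = 0.77 * 3e5 km/s = 231000 km/s
Propagation delay = 11531 / 231000 = 0.0499 s = 49.9177 ms
Processing delay = 2.2 ms
Total one-way latency = 52.1177 ms


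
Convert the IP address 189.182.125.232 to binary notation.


189 = 10111101
182 = 10110110
125 = 01111101
232 = 11101000
Binary: 10111101.10110110.01111101.11101000


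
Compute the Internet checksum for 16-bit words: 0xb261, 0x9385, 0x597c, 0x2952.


Sum all words (with carry folding):
+ 0xb261 = 0xb261
+ 0x9385 = 0x45e7
+ 0x597c = 0x9f63
+ 0x2952 = 0xc8b5
One's complement: ~0xc8b5
Checksum = 0x374a


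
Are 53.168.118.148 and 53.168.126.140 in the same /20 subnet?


Mask: 255.255.240.0
53.168.118.148 AND mask = 53.168.112.0
53.168.126.140 AND mask = 53.168.112.0
Yes, same subnet (53.168.112.0)


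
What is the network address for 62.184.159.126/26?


IP:   00111110.10111000.10011111.01111110
Mask: 11111111.11111111.11111111.11000000
AND operation:
Net:  00111110.10111000.10011111.01000000
Network: 62.184.159.64/26


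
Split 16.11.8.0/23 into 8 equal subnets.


New prefix = 23 + 3 = 26
Each subnet has 64 addresses
  16.11.8.0/26
  16.11.8.64/26
  16.11.8.128/26
  16.11.8.192/26
  16.11.9.0/26
  16.11.9.64/26
  16.11.9.128/26
  16.11.9.192/26
Subnets: 16.11.8.0/26, 16.11.8.64/26, 16.11.8.128/26, 16.11.8.192/26, 16.11.9.0/26, 16.11.9.64/26, 16.11.9.128/26, 16.11.9.192/26


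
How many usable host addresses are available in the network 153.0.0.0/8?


Host bits = 32 - 8 = 24
Total addresses = 2^24 = 16777216
Usable = total - 2 (network and broadcast)
Usable hosts: 16777214


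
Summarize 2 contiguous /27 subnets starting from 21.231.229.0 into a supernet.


Original prefix: /27
Number of subnets: 2 = 2^1
New prefix = 27 - 1 = 26
Supernet: 21.231.229.0/26


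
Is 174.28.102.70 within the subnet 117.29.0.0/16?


Subnet network: 117.29.0.0
Test IP AND mask: 174.28.0.0
No, 174.28.102.70 is not in 117.29.0.0/16


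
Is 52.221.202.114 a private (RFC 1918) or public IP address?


RFC 1918 private ranges:
  10.0.0.0/8 (10.0.0.0 - 10.255.255.255)
  172.16.0.0/12 (172.16.0.0 - 172.31.255.255)
  192.168.0.0/16 (192.168.0.0 - 192.168.255.255)
Public (not in any RFC 1918 range)


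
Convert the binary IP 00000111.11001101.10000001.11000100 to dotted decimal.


00000111 = 7
11001101 = 205
10000001 = 129
11000100 = 196
IP: 7.205.129.196


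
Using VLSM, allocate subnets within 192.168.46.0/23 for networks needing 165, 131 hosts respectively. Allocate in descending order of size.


165 hosts -> /24 (254 usable): 192.168.46.0/24
131 hosts -> /24 (254 usable): 192.168.47.0/24
Allocation: 192.168.46.0/24 (165 hosts, 254 usable); 192.168.47.0/24 (131 hosts, 254 usable)


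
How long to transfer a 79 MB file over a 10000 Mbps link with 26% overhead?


Effective throughput = 10000 * (1 - 26/100) = 7400 Mbps
File size in Mb = 79 * 8 = 632 Mb
Time = 632 / 7400
Time = 0.0854 seconds


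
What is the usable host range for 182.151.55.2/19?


Network: 182.151.32.0
Broadcast: 182.151.63.255
First usable = network + 1
Last usable = broadcast - 1
Range: 182.151.32.1 to 182.151.63.254


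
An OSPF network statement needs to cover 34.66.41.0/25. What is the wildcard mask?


Subnet mask: 255.255.255.128
Wildcard = 255.255.255.255 - subnet mask
255 - 255 = 0
255 - 255 = 0
255 - 255 = 0
255 - 128 = 127
Wildcard: 0.0.0.127


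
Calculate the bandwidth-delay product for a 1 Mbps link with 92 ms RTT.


BDP = bandwidth * RTT
= 1 Mbps * 92 ms
= 1 * 1e6 * 92 / 1000 bits
= 92000 bits
= 11500 bytes
= 11.2305 KB
BDP = 92000 bits (11500 bytes)


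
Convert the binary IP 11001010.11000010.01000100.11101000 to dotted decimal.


11001010 = 202
11000010 = 194
01000100 = 68
11101000 = 232
IP: 202.194.68.232


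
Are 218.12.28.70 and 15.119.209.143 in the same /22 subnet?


Mask: 255.255.252.0
218.12.28.70 AND mask = 218.12.28.0
15.119.209.143 AND mask = 15.119.208.0
No, different subnets (218.12.28.0 vs 15.119.208.0)


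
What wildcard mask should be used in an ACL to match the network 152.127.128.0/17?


Subnet mask: 255.255.128.0
Wildcard = 255.255.255.255 - subnet mask
255 - 255 = 0
255 - 255 = 0
255 - 128 = 127
255 - 0 = 255
Wildcard: 0.0.127.255


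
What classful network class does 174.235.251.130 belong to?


First octet: 174
Binary: 10101110
10xxxxxx -> Class B (128-191)
Class B, default mask 255.255.0.0 (/16)


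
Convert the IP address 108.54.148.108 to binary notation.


108 = 01101100
54 = 00110110
148 = 10010100
108 = 01101100
Binary: 01101100.00110110.10010100.01101100


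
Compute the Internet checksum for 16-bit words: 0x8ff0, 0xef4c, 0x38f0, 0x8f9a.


Sum all words (with carry folding):
+ 0x8ff0 = 0x8ff0
+ 0xef4c = 0x7f3d
+ 0x38f0 = 0xb82d
+ 0x8f9a = 0x47c8
One's complement: ~0x47c8
Checksum = 0xb837


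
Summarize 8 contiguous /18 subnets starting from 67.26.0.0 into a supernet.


Original prefix: /18
Number of subnets: 8 = 2^3
New prefix = 18 - 3 = 15
Supernet: 67.26.0.0/15


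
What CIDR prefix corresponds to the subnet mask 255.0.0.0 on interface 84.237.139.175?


Binary: 11111111.00000000.00000000.00000000
Count leading 1s
Prefix: /8


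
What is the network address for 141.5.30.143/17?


IP:   10001101.00000101.00011110.10001111
Mask: 11111111.11111111.10000000.00000000
AND operation:
Net:  10001101.00000101.00000000.00000000
Network: 141.5.0.0/17


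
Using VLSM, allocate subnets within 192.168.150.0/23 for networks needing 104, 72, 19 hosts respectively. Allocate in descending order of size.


104 hosts -> /25 (126 usable): 192.168.150.0/25
72 hosts -> /25 (126 usable): 192.168.150.128/25
19 hosts -> /27 (30 usable): 192.168.151.0/27
Allocation: 192.168.150.0/25 (104 hosts, 126 usable); 192.168.150.128/25 (72 hosts, 126 usable); 192.168.151.0/27 (19 hosts, 30 usable)


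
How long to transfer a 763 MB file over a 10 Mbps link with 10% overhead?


Effective throughput = 10 * (1 - 10/100) = 9 Mbps
File size in Mb = 763 * 8 = 6104 Mb
Time = 6104 / 9
Time = 678.2222 seconds


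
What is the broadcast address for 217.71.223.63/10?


Network: 217.64.0.0/10
Host bits = 22
Set all host bits to 1:
Broadcast: 217.127.255.255


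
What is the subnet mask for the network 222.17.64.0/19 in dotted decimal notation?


/19 means 19 network bits, 13 host bits
Binary: 11111111111111111110000000000000
Mask: 255.255.224.0


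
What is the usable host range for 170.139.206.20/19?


Network: 170.139.192.0
Broadcast: 170.139.223.255
First usable = network + 1
Last usable = broadcast - 1
Range: 170.139.192.1 to 170.139.223.254


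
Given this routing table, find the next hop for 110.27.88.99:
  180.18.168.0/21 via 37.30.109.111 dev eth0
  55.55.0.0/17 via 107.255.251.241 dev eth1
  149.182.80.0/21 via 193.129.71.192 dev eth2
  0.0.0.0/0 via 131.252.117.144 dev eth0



Longest prefix match for 110.27.88.99:
  /21 180.18.168.0: no
  /17 55.55.0.0: no
  /21 149.182.80.0: no
  /0 0.0.0.0: MATCH
Selected: next-hop 131.252.117.144 via eth0 (matched /0)


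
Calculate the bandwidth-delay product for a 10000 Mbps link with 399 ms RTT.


BDP = bandwidth * RTT
= 10000 Mbps * 399 ms
= 10000 * 1e6 * 399 / 1000 bits
= 3990000000 bits
= 498750000 bytes
= 487060.5469 KB
BDP = 3990000000 bits (498750000 bytes)


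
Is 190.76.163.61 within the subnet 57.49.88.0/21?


Subnet network: 57.49.88.0
Test IP AND mask: 190.76.160.0
No, 190.76.163.61 is not in 57.49.88.0/21


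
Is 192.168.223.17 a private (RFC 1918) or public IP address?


RFC 1918 private ranges:
  10.0.0.0/8 (10.0.0.0 - 10.255.255.255)
  172.16.0.0/12 (172.16.0.0 - 172.31.255.255)
  192.168.0.0/16 (192.168.0.0 - 192.168.255.255)
Private (in 192.168.0.0/16)


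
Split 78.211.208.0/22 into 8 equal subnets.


New prefix = 22 + 3 = 25
Each subnet has 128 addresses
  78.211.208.0/25
  78.211.208.128/25
  78.211.209.0/25
  78.211.209.128/25
  78.211.210.0/25
  78.211.210.128/25
  78.211.211.0/25
  78.211.211.128/25
Subnets: 78.211.208.0/25, 78.211.208.128/25, 78.211.209.0/25, 78.211.209.128/25, 78.211.210.0/25, 78.211.210.128/25, 78.211.211.0/25, 78.211.211.128/25


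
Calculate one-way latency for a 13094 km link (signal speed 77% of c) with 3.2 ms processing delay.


Speed = 0.77 * 3e5 km/s = 231000 km/s
Propagation delay = 13094 / 231000 = 0.0567 s = 56.684 ms
Processing delay = 3.2 ms
Total one-way latency = 59.884 ms


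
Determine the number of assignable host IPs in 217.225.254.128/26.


Host bits = 32 - 26 = 6
Total addresses = 2^6 = 64
Usable = total - 2 (network and broadcast)
Usable hosts: 62


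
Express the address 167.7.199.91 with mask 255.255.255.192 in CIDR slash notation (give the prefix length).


Binary: 11111111.11111111.11111111.11000000
Count leading 1s
Prefix: /26


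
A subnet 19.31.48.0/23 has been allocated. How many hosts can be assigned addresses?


Host bits = 32 - 23 = 9
Total addresses = 2^9 = 512
Usable = total - 2 (network and broadcast)
Usable hosts: 510


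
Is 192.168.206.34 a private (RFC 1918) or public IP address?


RFC 1918 private ranges:
  10.0.0.0/8 (10.0.0.0 - 10.255.255.255)
  172.16.0.0/12 (172.16.0.0 - 172.31.255.255)
  192.168.0.0/16 (192.168.0.0 - 192.168.255.255)
Private (in 192.168.0.0/16)


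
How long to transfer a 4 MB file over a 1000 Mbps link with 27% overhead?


Effective throughput = 1000 * (1 - 27/100) = 730 Mbps
File size in Mb = 4 * 8 = 32 Mb
Time = 32 / 730
Time = 0.0438 seconds


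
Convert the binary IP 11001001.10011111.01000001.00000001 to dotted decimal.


11001001 = 201
10011111 = 159
01000001 = 65
00000001 = 1
IP: 201.159.65.1


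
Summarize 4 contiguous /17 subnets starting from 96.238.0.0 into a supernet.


Original prefix: /17
Number of subnets: 4 = 2^2
New prefix = 17 - 2 = 15
Supernet: 96.238.0.0/15


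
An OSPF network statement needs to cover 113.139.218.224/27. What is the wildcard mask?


Subnet mask: 255.255.255.224
Wildcard = 255.255.255.255 - subnet mask
255 - 255 = 0
255 - 255 = 0
255 - 255 = 0
255 - 224 = 31
Wildcard: 0.0.0.31


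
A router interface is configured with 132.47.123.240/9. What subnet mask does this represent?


/9 means 9 network bits, 23 host bits
Binary: 11111111100000000000000000000000
Mask: 255.128.0.0


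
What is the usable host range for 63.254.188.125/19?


Network: 63.254.160.0
Broadcast: 63.254.191.255
First usable = network + 1
Last usable = broadcast - 1
Range: 63.254.160.1 to 63.254.191.254


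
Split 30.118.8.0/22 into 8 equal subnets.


New prefix = 22 + 3 = 25
Each subnet has 128 addresses
  30.118.8.0/25
  30.118.8.128/25
  30.118.9.0/25
  30.118.9.128/25
  30.118.10.0/25
  30.118.10.128/25
  30.118.11.0/25
  30.118.11.128/25
Subnets: 30.118.8.0/25, 30.118.8.128/25, 30.118.9.0/25, 30.118.9.128/25, 30.118.10.0/25, 30.118.10.128/25, 30.118.11.0/25, 30.118.11.128/25


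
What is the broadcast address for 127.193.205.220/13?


Network: 127.192.0.0/13
Host bits = 19
Set all host bits to 1:
Broadcast: 127.199.255.255


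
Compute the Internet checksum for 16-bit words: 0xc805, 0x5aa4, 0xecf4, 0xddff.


Sum all words (with carry folding):
+ 0xc805 = 0xc805
+ 0x5aa4 = 0x22aa
+ 0xecf4 = 0x0f9f
+ 0xddff = 0xed9e
One's complement: ~0xed9e
Checksum = 0x1261


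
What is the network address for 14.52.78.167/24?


IP:   00001110.00110100.01001110.10100111
Mask: 11111111.11111111.11111111.00000000
AND operation:
Net:  00001110.00110100.01001110.00000000
Network: 14.52.78.0/24


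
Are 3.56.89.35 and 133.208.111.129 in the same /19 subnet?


Mask: 255.255.224.0
3.56.89.35 AND mask = 3.56.64.0
133.208.111.129 AND mask = 133.208.96.0
No, different subnets (3.56.64.0 vs 133.208.96.0)


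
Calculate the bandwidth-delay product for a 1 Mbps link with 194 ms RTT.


BDP = bandwidth * RTT
= 1 Mbps * 194 ms
= 1 * 1e6 * 194 / 1000 bits
= 194000 bits
= 24250 bytes
= 23.6816 KB
BDP = 194000 bits (24250 bytes)


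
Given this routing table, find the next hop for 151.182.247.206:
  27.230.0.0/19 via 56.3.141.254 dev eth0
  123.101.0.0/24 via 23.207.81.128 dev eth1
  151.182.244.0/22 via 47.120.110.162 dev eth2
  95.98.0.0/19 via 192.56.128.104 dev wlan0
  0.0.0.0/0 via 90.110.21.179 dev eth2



Longest prefix match for 151.182.247.206:
  /19 27.230.0.0: no
  /24 123.101.0.0: no
  /22 151.182.244.0: MATCH
  /19 95.98.0.0: no
  /0 0.0.0.0: MATCH
Selected: next-hop 47.120.110.162 via eth2 (matched /22)


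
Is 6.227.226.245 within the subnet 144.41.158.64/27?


Subnet network: 144.41.158.64
Test IP AND mask: 6.227.226.224
No, 6.227.226.245 is not in 144.41.158.64/27


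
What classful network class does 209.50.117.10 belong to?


First octet: 209
Binary: 11010001
110xxxxx -> Class C (192-223)
Class C, default mask 255.255.255.0 (/24)


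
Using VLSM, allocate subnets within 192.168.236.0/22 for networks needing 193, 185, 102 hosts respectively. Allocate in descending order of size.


193 hosts -> /24 (254 usable): 192.168.236.0/24
185 hosts -> /24 (254 usable): 192.168.237.0/24
102 hosts -> /25 (126 usable): 192.168.238.0/25
Allocation: 192.168.236.0/24 (193 hosts, 254 usable); 192.168.237.0/24 (185 hosts, 254 usable); 192.168.238.0/25 (102 hosts, 126 usable)


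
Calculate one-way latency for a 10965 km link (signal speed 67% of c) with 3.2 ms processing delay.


Speed = 0.67 * 3e5 km/s = 201000 km/s
Propagation delay = 10965 / 201000 = 0.0546 s = 54.5522 ms
Processing delay = 3.2 ms
Total one-way latency = 57.7522 ms


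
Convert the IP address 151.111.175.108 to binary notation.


151 = 10010111
111 = 01101111
175 = 10101111
108 = 01101100
Binary: 10010111.01101111.10101111.01101100


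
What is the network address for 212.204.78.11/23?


IP:   11010100.11001100.01001110.00001011
Mask: 11111111.11111111.11111110.00000000
AND operation:
Net:  11010100.11001100.01001110.00000000
Network: 212.204.78.0/23


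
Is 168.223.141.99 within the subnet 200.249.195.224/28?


Subnet network: 200.249.195.224
Test IP AND mask: 168.223.141.96
No, 168.223.141.99 is not in 200.249.195.224/28


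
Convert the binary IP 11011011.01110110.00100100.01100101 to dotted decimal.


11011011 = 219
01110110 = 118
00100100 = 36
01100101 = 101
IP: 219.118.36.101


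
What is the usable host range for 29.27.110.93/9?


Network: 29.0.0.0
Broadcast: 29.127.255.255
First usable = network + 1
Last usable = broadcast - 1
Range: 29.0.0.1 to 29.127.255.254


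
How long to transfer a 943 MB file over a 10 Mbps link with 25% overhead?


Effective throughput = 10 * (1 - 25/100) = 7.5 Mbps
File size in Mb = 943 * 8 = 7544 Mb
Time = 7544 / 7.5
Time = 1005.8667 seconds


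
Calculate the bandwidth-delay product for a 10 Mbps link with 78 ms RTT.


BDP = bandwidth * RTT
= 10 Mbps * 78 ms
= 10 * 1e6 * 78 / 1000 bits
= 780000 bits
= 97500 bytes
= 95.2148 KB
BDP = 780000 bits (97500 bytes)


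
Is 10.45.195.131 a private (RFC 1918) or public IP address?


RFC 1918 private ranges:
  10.0.0.0/8 (10.0.0.0 - 10.255.255.255)
  172.16.0.0/12 (172.16.0.0 - 172.31.255.255)
  192.168.0.0/16 (192.168.0.0 - 192.168.255.255)
Private (in 10.0.0.0/8)


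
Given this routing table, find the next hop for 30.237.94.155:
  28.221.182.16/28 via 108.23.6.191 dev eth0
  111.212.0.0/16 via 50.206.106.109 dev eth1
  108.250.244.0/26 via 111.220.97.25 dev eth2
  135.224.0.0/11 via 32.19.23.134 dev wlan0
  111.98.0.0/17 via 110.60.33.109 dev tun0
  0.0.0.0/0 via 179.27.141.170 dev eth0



Longest prefix match for 30.237.94.155:
  /28 28.221.182.16: no
  /16 111.212.0.0: no
  /26 108.250.244.0: no
  /11 135.224.0.0: no
  /17 111.98.0.0: no
  /0 0.0.0.0: MATCH
Selected: next-hop 179.27.141.170 via eth0 (matched /0)


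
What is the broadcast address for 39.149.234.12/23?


Network: 39.149.234.0/23
Host bits = 9
Set all host bits to 1:
Broadcast: 39.149.235.255


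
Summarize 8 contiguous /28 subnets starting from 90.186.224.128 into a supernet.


Original prefix: /28
Number of subnets: 8 = 2^3
New prefix = 28 - 3 = 25
Supernet: 90.186.224.128/25


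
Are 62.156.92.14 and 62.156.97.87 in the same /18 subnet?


Mask: 255.255.192.0
62.156.92.14 AND mask = 62.156.64.0
62.156.97.87 AND mask = 62.156.64.0
Yes, same subnet (62.156.64.0)


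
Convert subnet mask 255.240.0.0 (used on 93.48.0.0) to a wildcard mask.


Subnet mask: 255.240.0.0
Wildcard = 255.255.255.255 - subnet mask
255 - 255 = 0
255 - 240 = 15
255 - 0 = 255
255 - 0 = 255
Wildcard: 0.15.255.255


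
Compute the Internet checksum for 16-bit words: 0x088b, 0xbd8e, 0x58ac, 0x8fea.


Sum all words (with carry folding):
+ 0x088b = 0x088b
+ 0xbd8e = 0xc619
+ 0x58ac = 0x1ec6
+ 0x8fea = 0xaeb0
One's complement: ~0xaeb0
Checksum = 0x514f


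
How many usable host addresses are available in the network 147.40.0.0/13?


Host bits = 32 - 13 = 19
Total addresses = 2^19 = 524288
Usable = total - 2 (network and broadcast)
Usable hosts: 524286


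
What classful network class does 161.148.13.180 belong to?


First octet: 161
Binary: 10100001
10xxxxxx -> Class B (128-191)
Class B, default mask 255.255.0.0 (/16)


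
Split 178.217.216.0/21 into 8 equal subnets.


New prefix = 21 + 3 = 24
Each subnet has 256 addresses
  178.217.216.0/24
  178.217.217.0/24
  178.217.218.0/24
  178.217.219.0/24
  178.217.220.0/24
  178.217.221.0/24
  178.217.222.0/24
  178.217.223.0/24
Subnets: 178.217.216.0/24, 178.217.217.0/24, 178.217.218.0/24, 178.217.219.0/24, 178.217.220.0/24, 178.217.221.0/24, 178.217.222.0/24, 178.217.223.0/24


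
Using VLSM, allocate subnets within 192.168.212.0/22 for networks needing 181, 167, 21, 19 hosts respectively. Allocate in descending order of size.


181 hosts -> /24 (254 usable): 192.168.212.0/24
167 hosts -> /24 (254 usable): 192.168.213.0/24
21 hosts -> /27 (30 usable): 192.168.214.0/27
19 hosts -> /27 (30 usable): 192.168.214.32/27
Allocation: 192.168.212.0/24 (181 hosts, 254 usable); 192.168.213.0/24 (167 hosts, 254 usable); 192.168.214.0/27 (21 hosts, 30 usable); 192.168.214.32/27 (19 hosts, 30 usable)


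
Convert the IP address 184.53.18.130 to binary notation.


184 = 10111000
53 = 00110101
18 = 00010010
130 = 10000010
Binary: 10111000.00110101.00010010.10000010


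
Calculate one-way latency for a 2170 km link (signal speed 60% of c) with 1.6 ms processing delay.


Speed = 0.6 * 3e5 km/s = 180000 km/s
Propagation delay = 2170 / 180000 = 0.0121 s = 12.0556 ms
Processing delay = 1.6 ms
Total one-way latency = 13.6556 ms


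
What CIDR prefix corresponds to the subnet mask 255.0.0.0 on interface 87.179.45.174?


Binary: 11111111.00000000.00000000.00000000
Count leading 1s
Prefix: /8


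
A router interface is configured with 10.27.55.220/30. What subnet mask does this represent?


/30 means 30 network bits, 2 host bits
Binary: 11111111111111111111111111111100
Mask: 255.255.255.252


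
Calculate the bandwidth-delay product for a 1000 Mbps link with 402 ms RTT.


BDP = bandwidth * RTT
= 1000 Mbps * 402 ms
= 1000 * 1e6 * 402 / 1000 bits
= 402000000 bits
= 50250000 bytes
= 49072.2656 KB
BDP = 402000000 bits (50250000 bytes)


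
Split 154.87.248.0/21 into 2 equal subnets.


New prefix = 21 + 1 = 22
Each subnet has 1024 addresses
  154.87.248.0/22
  154.87.252.0/22
Subnets: 154.87.248.0/22, 154.87.252.0/22


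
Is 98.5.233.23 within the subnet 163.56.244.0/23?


Subnet network: 163.56.244.0
Test IP AND mask: 98.5.232.0
No, 98.5.233.23 is not in 163.56.244.0/23


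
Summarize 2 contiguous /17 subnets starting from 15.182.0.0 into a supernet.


Original prefix: /17
Number of subnets: 2 = 2^1
New prefix = 17 - 1 = 16
Supernet: 15.182.0.0/16


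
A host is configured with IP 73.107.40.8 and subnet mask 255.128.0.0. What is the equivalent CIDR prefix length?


Binary: 11111111.10000000.00000000.00000000
Count leading 1s
Prefix: /9


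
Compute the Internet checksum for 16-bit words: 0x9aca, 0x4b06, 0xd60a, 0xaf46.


Sum all words (with carry folding):
+ 0x9aca = 0x9aca
+ 0x4b06 = 0xe5d0
+ 0xd60a = 0xbbdb
+ 0xaf46 = 0x6b22
One's complement: ~0x6b22
Checksum = 0x94dd


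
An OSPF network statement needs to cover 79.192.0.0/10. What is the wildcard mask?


Subnet mask: 255.192.0.0
Wildcard = 255.255.255.255 - subnet mask
255 - 255 = 0
255 - 192 = 63
255 - 0 = 255
255 - 0 = 255
Wildcard: 0.63.255.255


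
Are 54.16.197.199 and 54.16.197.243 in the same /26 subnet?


Mask: 255.255.255.192
54.16.197.199 AND mask = 54.16.197.192
54.16.197.243 AND mask = 54.16.197.192
Yes, same subnet (54.16.197.192)


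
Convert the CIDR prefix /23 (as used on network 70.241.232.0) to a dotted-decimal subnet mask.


/23 means 23 network bits, 9 host bits
Binary: 11111111111111111111111000000000
Mask: 255.255.254.0


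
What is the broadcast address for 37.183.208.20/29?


Network: 37.183.208.16/29
Host bits = 3
Set all host bits to 1:
Broadcast: 37.183.208.23


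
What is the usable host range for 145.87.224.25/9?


Network: 145.0.0.0
Broadcast: 145.127.255.255
First usable = network + 1
Last usable = broadcast - 1
Range: 145.0.0.1 to 145.127.255.254


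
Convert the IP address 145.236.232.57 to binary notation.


145 = 10010001
236 = 11101100
232 = 11101000
57 = 00111001
Binary: 10010001.11101100.11101000.00111001


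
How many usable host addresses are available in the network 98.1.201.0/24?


Host bits = 32 - 24 = 8
Total addresses = 2^8 = 256
Usable = total - 2 (network and broadcast)
Usable hosts: 254


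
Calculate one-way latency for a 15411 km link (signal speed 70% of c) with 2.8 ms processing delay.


Speed = 0.7 * 3e5 km/s = 210000 km/s
Propagation delay = 15411 / 210000 = 0.0734 s = 73.3857 ms
Processing delay = 2.8 ms
Total one-way latency = 76.1857 ms


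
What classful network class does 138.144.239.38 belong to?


First octet: 138
Binary: 10001010
10xxxxxx -> Class B (128-191)
Class B, default mask 255.255.0.0 (/16)


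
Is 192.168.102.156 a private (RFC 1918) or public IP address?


RFC 1918 private ranges:
  10.0.0.0/8 (10.0.0.0 - 10.255.255.255)
  172.16.0.0/12 (172.16.0.0 - 172.31.255.255)
  192.168.0.0/16 (192.168.0.0 - 192.168.255.255)
Private (in 192.168.0.0/16)


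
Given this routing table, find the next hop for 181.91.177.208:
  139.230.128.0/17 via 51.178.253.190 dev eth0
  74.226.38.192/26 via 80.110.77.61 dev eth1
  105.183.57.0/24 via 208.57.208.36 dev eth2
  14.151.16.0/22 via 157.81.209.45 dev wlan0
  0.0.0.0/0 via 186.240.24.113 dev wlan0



Longest prefix match for 181.91.177.208:
  /17 139.230.128.0: no
  /26 74.226.38.192: no
  /24 105.183.57.0: no
  /22 14.151.16.0: no
  /0 0.0.0.0: MATCH
Selected: next-hop 186.240.24.113 via wlan0 (matched /0)


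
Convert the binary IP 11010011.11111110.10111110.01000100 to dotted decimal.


11010011 = 211
11111110 = 254
10111110 = 190
01000100 = 68
IP: 211.254.190.68


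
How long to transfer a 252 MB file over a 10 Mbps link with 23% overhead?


Effective throughput = 10 * (1 - 23/100) = 7.7 Mbps
File size in Mb = 252 * 8 = 2016 Mb
Time = 2016 / 7.7
Time = 261.8182 seconds


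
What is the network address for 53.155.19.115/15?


IP:   00110101.10011011.00010011.01110011
Mask: 11111111.11111110.00000000.00000000
AND operation:
Net:  00110101.10011010.00000000.00000000
Network: 53.154.0.0/15


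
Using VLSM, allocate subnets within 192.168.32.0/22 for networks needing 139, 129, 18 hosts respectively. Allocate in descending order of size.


139 hosts -> /24 (254 usable): 192.168.32.0/24
129 hosts -> /24 (254 usable): 192.168.33.0/24
18 hosts -> /27 (30 usable): 192.168.34.0/27
Allocation: 192.168.32.0/24 (139 hosts, 254 usable); 192.168.33.0/24 (129 hosts, 254 usable); 192.168.34.0/27 (18 hosts, 30 usable)


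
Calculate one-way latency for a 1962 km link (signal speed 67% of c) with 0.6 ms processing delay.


Speed = 0.67 * 3e5 km/s = 201000 km/s
Propagation delay = 1962 / 201000 = 0.0098 s = 9.7612 ms
Processing delay = 0.6 ms
Total one-way latency = 10.3612 ms


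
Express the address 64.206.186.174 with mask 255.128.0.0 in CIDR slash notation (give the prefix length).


Binary: 11111111.10000000.00000000.00000000
Count leading 1s
Prefix: /9


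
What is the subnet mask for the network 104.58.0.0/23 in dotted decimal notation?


/23 means 23 network bits, 9 host bits
Binary: 11111111111111111111111000000000
Mask: 255.255.254.0


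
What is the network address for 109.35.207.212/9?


IP:   01101101.00100011.11001111.11010100
Mask: 11111111.10000000.00000000.00000000
AND operation:
Net:  01101101.00000000.00000000.00000000
Network: 109.0.0.0/9


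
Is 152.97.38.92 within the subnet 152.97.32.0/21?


Subnet network: 152.97.32.0
Test IP AND mask: 152.97.32.0
Yes, 152.97.38.92 is in 152.97.32.0/21


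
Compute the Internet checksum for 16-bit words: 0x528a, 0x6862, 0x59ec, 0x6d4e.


Sum all words (with carry folding):
+ 0x528a = 0x528a
+ 0x6862 = 0xbaec
+ 0x59ec = 0x14d9
+ 0x6d4e = 0x8227
One's complement: ~0x8227
Checksum = 0x7dd8


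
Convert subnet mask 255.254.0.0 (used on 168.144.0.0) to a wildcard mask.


Subnet mask: 255.254.0.0
Wildcard = 255.255.255.255 - subnet mask
255 - 255 = 0
255 - 254 = 1
255 - 0 = 255
255 - 0 = 255
Wildcard: 0.1.255.255


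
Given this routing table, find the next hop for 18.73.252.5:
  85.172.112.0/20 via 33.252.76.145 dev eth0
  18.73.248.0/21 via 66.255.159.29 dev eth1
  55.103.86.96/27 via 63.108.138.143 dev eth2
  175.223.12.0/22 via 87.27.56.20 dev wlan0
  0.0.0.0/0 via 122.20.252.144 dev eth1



Longest prefix match for 18.73.252.5:
  /20 85.172.112.0: no
  /21 18.73.248.0: MATCH
  /27 55.103.86.96: no
  /22 175.223.12.0: no
  /0 0.0.0.0: MATCH
Selected: next-hop 66.255.159.29 via eth1 (matched /21)


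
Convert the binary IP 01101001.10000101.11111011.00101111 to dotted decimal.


01101001 = 105
10000101 = 133
11111011 = 251
00101111 = 47
IP: 105.133.251.47


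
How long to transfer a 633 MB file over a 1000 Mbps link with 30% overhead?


Effective throughput = 1000 * (1 - 30/100) = 700 Mbps
File size in Mb = 633 * 8 = 5064 Mb
Time = 5064 / 700
Time = 7.2343 seconds


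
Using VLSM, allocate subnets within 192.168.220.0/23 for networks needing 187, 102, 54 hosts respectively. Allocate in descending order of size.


187 hosts -> /24 (254 usable): 192.168.220.0/24
102 hosts -> /25 (126 usable): 192.168.221.0/25
54 hosts -> /26 (62 usable): 192.168.221.128/26
Allocation: 192.168.220.0/24 (187 hosts, 254 usable); 192.168.221.0/25 (102 hosts, 126 usable); 192.168.221.128/26 (54 hosts, 62 usable)


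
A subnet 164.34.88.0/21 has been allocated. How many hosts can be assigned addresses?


Host bits = 32 - 21 = 11
Total addresses = 2^11 = 2048
Usable = total - 2 (network and broadcast)
Usable hosts: 2046


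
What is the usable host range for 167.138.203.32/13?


Network: 167.136.0.0
Broadcast: 167.143.255.255
First usable = network + 1
Last usable = broadcast - 1
Range: 167.136.0.1 to 167.143.255.254


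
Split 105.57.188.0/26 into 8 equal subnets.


New prefix = 26 + 3 = 29
Each subnet has 8 addresses
  105.57.188.0/29
  105.57.188.8/29
  105.57.188.16/29
  105.57.188.24/29
  105.57.188.32/29
  105.57.188.40/29
  105.57.188.48/29
  105.57.188.56/29
Subnets: 105.57.188.0/29, 105.57.188.8/29, 105.57.188.16/29, 105.57.188.24/29, 105.57.188.32/29, 105.57.188.40/29, 105.57.188.48/29, 105.57.188.56/29


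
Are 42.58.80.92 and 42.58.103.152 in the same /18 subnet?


Mask: 255.255.192.0
42.58.80.92 AND mask = 42.58.64.0
42.58.103.152 AND mask = 42.58.64.0
Yes, same subnet (42.58.64.0)


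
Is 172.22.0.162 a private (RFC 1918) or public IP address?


RFC 1918 private ranges:
  10.0.0.0/8 (10.0.0.0 - 10.255.255.255)
  172.16.0.0/12 (172.16.0.0 - 172.31.255.255)
  192.168.0.0/16 (192.168.0.0 - 192.168.255.255)
Private (in 172.16.0.0/12)


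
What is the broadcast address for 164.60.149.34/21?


Network: 164.60.144.0/21
Host bits = 11
Set all host bits to 1:
Broadcast: 164.60.151.255


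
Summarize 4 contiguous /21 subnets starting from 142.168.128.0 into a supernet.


Original prefix: /21
Number of subnets: 4 = 2^2
New prefix = 21 - 2 = 19
Supernet: 142.168.128.0/19


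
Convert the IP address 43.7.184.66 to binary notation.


43 = 00101011
7 = 00000111
184 = 10111000
66 = 01000010
Binary: 00101011.00000111.10111000.01000010


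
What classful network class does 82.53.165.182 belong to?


First octet: 82
Binary: 01010010
0xxxxxxx -> Class A (1-126)
Class A, default mask 255.0.0.0 (/8)


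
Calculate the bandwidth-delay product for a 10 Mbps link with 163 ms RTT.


BDP = bandwidth * RTT
= 10 Mbps * 163 ms
= 10 * 1e6 * 163 / 1000 bits
= 1630000 bits
= 203750 bytes
= 198.9746 KB
BDP = 1630000 bits (203750 bytes)


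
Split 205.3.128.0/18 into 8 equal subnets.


New prefix = 18 + 3 = 21
Each subnet has 2048 addresses
  205.3.128.0/21
  205.3.136.0/21
  205.3.144.0/21
  205.3.152.0/21
  205.3.160.0/21
  205.3.168.0/21
  205.3.176.0/21
  205.3.184.0/21
Subnets: 205.3.128.0/21, 205.3.136.0/21, 205.3.144.0/21, 205.3.152.0/21, 205.3.160.0/21, 205.3.168.0/21, 205.3.176.0/21, 205.3.184.0/21


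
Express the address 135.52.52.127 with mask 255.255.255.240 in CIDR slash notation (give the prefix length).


Binary: 11111111.11111111.11111111.11110000
Count leading 1s
Prefix: /28


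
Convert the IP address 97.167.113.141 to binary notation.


97 = 01100001
167 = 10100111
113 = 01110001
141 = 10001101
Binary: 01100001.10100111.01110001.10001101


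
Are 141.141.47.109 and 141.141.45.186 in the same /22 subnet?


Mask: 255.255.252.0
141.141.47.109 AND mask = 141.141.44.0
141.141.45.186 AND mask = 141.141.44.0
Yes, same subnet (141.141.44.0)


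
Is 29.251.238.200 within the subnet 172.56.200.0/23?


Subnet network: 172.56.200.0
Test IP AND mask: 29.251.238.0
No, 29.251.238.200 is not in 172.56.200.0/23


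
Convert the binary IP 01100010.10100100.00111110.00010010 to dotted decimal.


01100010 = 98
10100100 = 164
00111110 = 62
00010010 = 18
IP: 98.164.62.18


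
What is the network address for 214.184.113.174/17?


IP:   11010110.10111000.01110001.10101110
Mask: 11111111.11111111.10000000.00000000
AND operation:
Net:  11010110.10111000.00000000.00000000
Network: 214.184.0.0/17


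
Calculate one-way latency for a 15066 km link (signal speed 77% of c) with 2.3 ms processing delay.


Speed = 0.77 * 3e5 km/s = 231000 km/s
Propagation delay = 15066 / 231000 = 0.0652 s = 65.2208 ms
Processing delay = 2.3 ms
Total one-way latency = 67.5208 ms


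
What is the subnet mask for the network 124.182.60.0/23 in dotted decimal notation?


/23 means 23 network bits, 9 host bits
Binary: 11111111111111111111111000000000
Mask: 255.255.254.0


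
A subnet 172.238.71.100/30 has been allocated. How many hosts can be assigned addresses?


Host bits = 32 - 30 = 2
Total addresses = 2^2 = 4
Usable = total - 2 (network and broadcast)
Usable hosts: 2


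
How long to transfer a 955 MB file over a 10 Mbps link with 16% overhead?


Effective throughput = 10 * (1 - 16/100) = 8.4 Mbps
File size in Mb = 955 * 8 = 7640 Mb
Time = 7640 / 8.4
Time = 909.5238 seconds


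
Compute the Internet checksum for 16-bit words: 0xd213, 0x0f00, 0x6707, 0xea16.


Sum all words (with carry folding):
+ 0xd213 = 0xd213
+ 0x0f00 = 0xe113
+ 0x6707 = 0x481b
+ 0xea16 = 0x3232
One's complement: ~0x3232
Checksum = 0xcdcd


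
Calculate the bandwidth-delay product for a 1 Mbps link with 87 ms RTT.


BDP = bandwidth * RTT
= 1 Mbps * 87 ms
= 1 * 1e6 * 87 / 1000 bits
= 87000 bits
= 10875 bytes
= 10.6201 KB
BDP = 87000 bits (10875 bytes)


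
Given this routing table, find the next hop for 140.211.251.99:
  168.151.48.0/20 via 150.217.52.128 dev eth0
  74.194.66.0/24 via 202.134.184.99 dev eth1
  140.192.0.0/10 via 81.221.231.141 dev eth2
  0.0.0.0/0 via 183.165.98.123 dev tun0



Longest prefix match for 140.211.251.99:
  /20 168.151.48.0: no
  /24 74.194.66.0: no
  /10 140.192.0.0: MATCH
  /0 0.0.0.0: MATCH
Selected: next-hop 81.221.231.141 via eth2 (matched /10)


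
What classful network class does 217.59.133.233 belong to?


First octet: 217
Binary: 11011001
110xxxxx -> Class C (192-223)
Class C, default mask 255.255.255.0 (/24)


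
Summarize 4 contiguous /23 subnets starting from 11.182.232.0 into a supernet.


Original prefix: /23
Number of subnets: 4 = 2^2
New prefix = 23 - 2 = 21
Supernet: 11.182.232.0/21


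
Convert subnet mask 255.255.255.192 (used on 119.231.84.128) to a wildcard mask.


Subnet mask: 255.255.255.192
Wildcard = 255.255.255.255 - subnet mask
255 - 255 = 0
255 - 255 = 0
255 - 255 = 0
255 - 192 = 63
Wildcard: 0.0.0.63


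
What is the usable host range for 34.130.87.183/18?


Network: 34.130.64.0
Broadcast: 34.130.127.255
First usable = network + 1
Last usable = broadcast - 1
Range: 34.130.64.1 to 34.130.127.254


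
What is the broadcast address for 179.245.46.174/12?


Network: 179.240.0.0/12
Host bits = 20
Set all host bits to 1:
Broadcast: 179.255.255.255


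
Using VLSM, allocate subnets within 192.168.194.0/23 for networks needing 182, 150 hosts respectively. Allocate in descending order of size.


182 hosts -> /24 (254 usable): 192.168.194.0/24
150 hosts -> /24 (254 usable): 192.168.195.0/24
Allocation: 192.168.194.0/24 (182 hosts, 254 usable); 192.168.195.0/24 (150 hosts, 254 usable)


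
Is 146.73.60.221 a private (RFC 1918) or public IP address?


RFC 1918 private ranges:
  10.0.0.0/8 (10.0.0.0 - 10.255.255.255)
  172.16.0.0/12 (172.16.0.0 - 172.31.255.255)
  192.168.0.0/16 (192.168.0.0 - 192.168.255.255)
Public (not in any RFC 1918 range)


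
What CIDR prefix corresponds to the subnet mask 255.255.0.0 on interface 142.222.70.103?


Binary: 11111111.11111111.00000000.00000000
Count leading 1s
Prefix: /16


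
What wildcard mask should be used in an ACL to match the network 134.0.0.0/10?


Subnet mask: 255.192.0.0
Wildcard = 255.255.255.255 - subnet mask
255 - 255 = 0
255 - 192 = 63
255 - 0 = 255
255 - 0 = 255
Wildcard: 0.63.255.255


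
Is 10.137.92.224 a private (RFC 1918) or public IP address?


RFC 1918 private ranges:
  10.0.0.0/8 (10.0.0.0 - 10.255.255.255)
  172.16.0.0/12 (172.16.0.0 - 172.31.255.255)
  192.168.0.0/16 (192.168.0.0 - 192.168.255.255)
Private (in 10.0.0.0/8)


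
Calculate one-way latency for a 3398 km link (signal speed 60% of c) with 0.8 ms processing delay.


Speed = 0.6 * 3e5 km/s = 180000 km/s
Propagation delay = 3398 / 180000 = 0.0189 s = 18.8778 ms
Processing delay = 0.8 ms
Total one-way latency = 19.6778 ms


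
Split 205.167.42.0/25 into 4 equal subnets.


New prefix = 25 + 2 = 27
Each subnet has 32 addresses
  205.167.42.0/27
  205.167.42.32/27
  205.167.42.64/27
  205.167.42.96/27
Subnets: 205.167.42.0/27, 205.167.42.32/27, 205.167.42.64/27, 205.167.42.96/27


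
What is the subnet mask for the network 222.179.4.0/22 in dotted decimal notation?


/22 means 22 network bits, 10 host bits
Binary: 11111111111111111111110000000000
Mask: 255.255.252.0


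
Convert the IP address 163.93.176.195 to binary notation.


163 = 10100011
93 = 01011101
176 = 10110000
195 = 11000011
Binary: 10100011.01011101.10110000.11000011


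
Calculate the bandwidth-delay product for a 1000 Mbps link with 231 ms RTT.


BDP = bandwidth * RTT
= 1000 Mbps * 231 ms
= 1000 * 1e6 * 231 / 1000 bits
= 231000000 bits
= 28875000 bytes
= 28198.2422 KB
BDP = 231000000 bits (28875000 bytes)


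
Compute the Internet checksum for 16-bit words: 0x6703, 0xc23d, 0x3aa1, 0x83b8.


Sum all words (with carry folding):
+ 0x6703 = 0x6703
+ 0xc23d = 0x2941
+ 0x3aa1 = 0x63e2
+ 0x83b8 = 0xe79a
One's complement: ~0xe79a
Checksum = 0x1865


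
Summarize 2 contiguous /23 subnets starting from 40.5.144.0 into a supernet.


Original prefix: /23
Number of subnets: 2 = 2^1
New prefix = 23 - 1 = 22
Supernet: 40.5.144.0/22


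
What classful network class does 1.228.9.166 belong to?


First octet: 1
Binary: 00000001
0xxxxxxx -> Class A (1-126)
Class A, default mask 255.0.0.0 (/8)


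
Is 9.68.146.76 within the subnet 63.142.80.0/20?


Subnet network: 63.142.80.0
Test IP AND mask: 9.68.144.0
No, 9.68.146.76 is not in 63.142.80.0/20


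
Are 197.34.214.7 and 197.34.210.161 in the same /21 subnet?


Mask: 255.255.248.0
197.34.214.7 AND mask = 197.34.208.0
197.34.210.161 AND mask = 197.34.208.0
Yes, same subnet (197.34.208.0)


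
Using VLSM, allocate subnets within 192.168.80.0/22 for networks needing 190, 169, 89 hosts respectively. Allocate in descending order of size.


190 hosts -> /24 (254 usable): 192.168.80.0/24
169 hosts -> /24 (254 usable): 192.168.81.0/24
89 hosts -> /25 (126 usable): 192.168.82.0/25
Allocation: 192.168.80.0/24 (190 hosts, 254 usable); 192.168.81.0/24 (169 hosts, 254 usable); 192.168.82.0/25 (89 hosts, 126 usable)


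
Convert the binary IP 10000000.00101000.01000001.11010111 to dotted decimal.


10000000 = 128
00101000 = 40
01000001 = 65
11010111 = 215
IP: 128.40.65.215


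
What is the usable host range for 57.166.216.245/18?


Network: 57.166.192.0
Broadcast: 57.166.255.255
First usable = network + 1
Last usable = broadcast - 1
Range: 57.166.192.1 to 57.166.255.254


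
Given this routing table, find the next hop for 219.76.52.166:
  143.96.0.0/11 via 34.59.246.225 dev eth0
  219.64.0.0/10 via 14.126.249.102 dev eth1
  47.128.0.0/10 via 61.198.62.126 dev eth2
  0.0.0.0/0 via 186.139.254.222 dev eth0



Longest prefix match for 219.76.52.166:
  /11 143.96.0.0: no
  /10 219.64.0.0: MATCH
  /10 47.128.0.0: no
  /0 0.0.0.0: MATCH
Selected: next-hop 14.126.249.102 via eth1 (matched /10)


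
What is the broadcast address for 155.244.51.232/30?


Network: 155.244.51.232/30
Host bits = 2
Set all host bits to 1:
Broadcast: 155.244.51.235


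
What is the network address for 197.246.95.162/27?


IP:   11000101.11110110.01011111.10100010
Mask: 11111111.11111111.11111111.11100000
AND operation:
Net:  11000101.11110110.01011111.10100000
Network: 197.246.95.160/27


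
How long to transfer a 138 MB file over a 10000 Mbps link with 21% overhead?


Effective throughput = 10000 * (1 - 21/100) = 7900 Mbps
File size in Mb = 138 * 8 = 1104 Mb
Time = 1104 / 7900
Time = 0.1397 seconds


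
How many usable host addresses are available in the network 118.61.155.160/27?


Host bits = 32 - 27 = 5
Total addresses = 2^5 = 32
Usable = total - 2 (network and broadcast)
Usable hosts: 30
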